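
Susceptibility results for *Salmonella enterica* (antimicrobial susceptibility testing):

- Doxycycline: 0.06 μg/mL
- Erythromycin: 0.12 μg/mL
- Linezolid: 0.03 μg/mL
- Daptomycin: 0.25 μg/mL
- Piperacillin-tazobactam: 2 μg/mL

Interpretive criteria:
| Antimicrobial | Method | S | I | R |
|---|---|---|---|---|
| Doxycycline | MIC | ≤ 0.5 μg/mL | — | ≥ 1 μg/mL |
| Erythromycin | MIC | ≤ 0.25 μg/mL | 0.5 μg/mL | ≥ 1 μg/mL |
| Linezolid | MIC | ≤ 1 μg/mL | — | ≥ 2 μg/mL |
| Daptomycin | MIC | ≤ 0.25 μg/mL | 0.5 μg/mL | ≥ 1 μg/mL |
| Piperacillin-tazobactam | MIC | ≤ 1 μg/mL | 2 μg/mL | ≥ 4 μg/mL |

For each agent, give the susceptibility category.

S, S, S, S, I

Doxycycline: 0.06 μg/mL is ≤ 0.5 μg/mL ⇒ Susceptible
Erythromycin: 0.12 μg/mL is ≤ 0.25 μg/mL ⇒ S
Linezolid (0.03 μg/mL) ≤ 1 μg/mL — susceptible
Daptomycin (0.25 μg/mL) ≤ 0.25 μg/mL — S
Piperacillin-tazobactam: 2 μg/mL is = 2 μg/mL → Intermediate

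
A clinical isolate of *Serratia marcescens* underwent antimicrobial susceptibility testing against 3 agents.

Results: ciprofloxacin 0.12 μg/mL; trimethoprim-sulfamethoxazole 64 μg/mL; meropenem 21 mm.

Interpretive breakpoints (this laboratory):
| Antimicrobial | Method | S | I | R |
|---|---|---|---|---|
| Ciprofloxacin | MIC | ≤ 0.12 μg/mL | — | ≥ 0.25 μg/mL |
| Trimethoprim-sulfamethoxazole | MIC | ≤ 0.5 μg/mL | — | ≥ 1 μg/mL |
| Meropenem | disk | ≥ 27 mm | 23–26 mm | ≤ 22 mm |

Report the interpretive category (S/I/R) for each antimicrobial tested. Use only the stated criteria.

S, R, R

Ciprofloxacin 0.12 μg/mL: ≤ 0.12 μg/mL → Susceptible
Trimethoprim-sulfamethoxazole (64 μg/mL) ≥ 1 μg/mL ⇒ resistant
Meropenem 21 mm: ≤ 22 mm — resistant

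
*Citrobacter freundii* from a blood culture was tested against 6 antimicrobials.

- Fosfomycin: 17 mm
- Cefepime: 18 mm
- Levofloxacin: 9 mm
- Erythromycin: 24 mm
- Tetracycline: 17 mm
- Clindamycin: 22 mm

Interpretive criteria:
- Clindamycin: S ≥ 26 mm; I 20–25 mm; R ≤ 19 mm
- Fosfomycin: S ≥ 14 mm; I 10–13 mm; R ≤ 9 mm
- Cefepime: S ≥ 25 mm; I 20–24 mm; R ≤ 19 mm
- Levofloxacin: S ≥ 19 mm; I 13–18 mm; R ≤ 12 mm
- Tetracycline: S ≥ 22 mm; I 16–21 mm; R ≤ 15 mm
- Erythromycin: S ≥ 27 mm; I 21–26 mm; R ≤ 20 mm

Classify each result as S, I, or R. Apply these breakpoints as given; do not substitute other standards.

S, R, R, I, I, I

Fosfomycin: 17 mm is ≥ 14 mm ⇒ susceptible
Cefepime: 18 mm is ≤ 19 mm — Resistant
Levofloxacin 9 mm: ≤ 12 mm ⇒ Resistant
Erythromycin 24 mm: in 21–26 mm ⇒ I
Tetracycline 17 mm: in 16–21 mm ⇒ Intermediate
Clindamycin (22 mm) in 20–25 mm — Intermediate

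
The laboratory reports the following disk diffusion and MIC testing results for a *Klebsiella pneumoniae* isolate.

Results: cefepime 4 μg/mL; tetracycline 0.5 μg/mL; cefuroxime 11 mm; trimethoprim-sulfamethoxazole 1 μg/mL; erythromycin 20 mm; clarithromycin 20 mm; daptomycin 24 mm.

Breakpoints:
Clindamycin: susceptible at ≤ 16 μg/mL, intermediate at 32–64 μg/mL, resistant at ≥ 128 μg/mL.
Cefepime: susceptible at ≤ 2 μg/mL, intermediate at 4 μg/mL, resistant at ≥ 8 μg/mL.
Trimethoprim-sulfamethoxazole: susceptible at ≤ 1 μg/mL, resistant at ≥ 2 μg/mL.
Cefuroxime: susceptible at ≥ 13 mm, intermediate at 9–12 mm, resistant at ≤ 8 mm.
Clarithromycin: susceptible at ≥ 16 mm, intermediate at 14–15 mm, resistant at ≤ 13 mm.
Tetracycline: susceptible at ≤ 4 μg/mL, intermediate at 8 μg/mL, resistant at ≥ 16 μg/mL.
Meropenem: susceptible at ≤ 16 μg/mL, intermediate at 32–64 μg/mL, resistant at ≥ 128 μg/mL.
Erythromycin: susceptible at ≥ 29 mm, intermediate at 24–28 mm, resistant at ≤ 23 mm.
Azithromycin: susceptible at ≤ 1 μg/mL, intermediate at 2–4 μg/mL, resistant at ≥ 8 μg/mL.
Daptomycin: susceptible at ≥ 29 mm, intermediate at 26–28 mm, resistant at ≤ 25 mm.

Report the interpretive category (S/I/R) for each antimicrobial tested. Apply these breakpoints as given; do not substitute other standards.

Cefepime 4 μg/mL: = 4 μg/mL ⇒ intermediate
Tetracycline 0.5 μg/mL: ≤ 4 μg/mL → susceptible
Cefuroxime (11 mm) in 9–12 mm — Intermediate
Trimethoprim-sulfamethoxazole 1 μg/mL: ≤ 1 μg/mL ⇒ S
Erythromycin: 20 mm is ≤ 23 mm → R
Clarithromycin: 20 mm is ≥ 16 mm → susceptible
Daptomycin 24 mm: ≤ 25 mm — R

I, S, I, S, R, S, R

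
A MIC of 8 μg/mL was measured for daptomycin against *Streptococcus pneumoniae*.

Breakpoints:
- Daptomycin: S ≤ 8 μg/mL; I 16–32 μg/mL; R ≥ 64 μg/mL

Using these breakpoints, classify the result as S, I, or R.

Daptomycin 8 μg/mL: ≤ 8 μg/mL ⇒ susceptible

S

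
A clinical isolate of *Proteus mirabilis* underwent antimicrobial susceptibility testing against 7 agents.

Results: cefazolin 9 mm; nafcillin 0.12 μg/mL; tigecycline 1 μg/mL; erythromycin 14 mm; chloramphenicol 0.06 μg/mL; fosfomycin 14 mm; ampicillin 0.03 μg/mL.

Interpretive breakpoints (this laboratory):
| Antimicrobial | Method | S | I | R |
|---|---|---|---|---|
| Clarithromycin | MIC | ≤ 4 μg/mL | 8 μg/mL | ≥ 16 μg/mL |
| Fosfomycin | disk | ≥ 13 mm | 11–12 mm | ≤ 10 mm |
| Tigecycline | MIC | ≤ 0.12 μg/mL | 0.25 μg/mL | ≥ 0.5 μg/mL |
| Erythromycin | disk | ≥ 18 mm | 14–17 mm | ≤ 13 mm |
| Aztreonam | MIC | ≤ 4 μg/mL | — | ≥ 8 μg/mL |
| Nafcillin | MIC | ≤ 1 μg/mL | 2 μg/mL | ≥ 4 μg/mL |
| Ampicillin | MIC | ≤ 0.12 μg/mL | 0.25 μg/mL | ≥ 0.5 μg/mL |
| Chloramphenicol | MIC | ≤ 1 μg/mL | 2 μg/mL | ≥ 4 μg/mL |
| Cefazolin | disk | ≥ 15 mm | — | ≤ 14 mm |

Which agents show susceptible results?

Cefazolin: 9 mm is ≤ 14 mm → R
Nafcillin 0.12 μg/mL: ≤ 1 μg/mL → Susceptible
Tigecycline: 1 μg/mL is ≥ 0.5 μg/mL → Resistant
Erythromycin: 14 mm is in 14–17 mm → I
Chloramphenicol (0.06 μg/mL) ≤ 1 μg/mL → susceptible
Fosfomycin: 14 mm is ≥ 13 mm ⇒ Susceptible
Ampicillin (0.03 μg/mL) ≤ 0.12 μg/mL → Susceptible

nafcillin, chloramphenicol, fosfomycin, ampicillin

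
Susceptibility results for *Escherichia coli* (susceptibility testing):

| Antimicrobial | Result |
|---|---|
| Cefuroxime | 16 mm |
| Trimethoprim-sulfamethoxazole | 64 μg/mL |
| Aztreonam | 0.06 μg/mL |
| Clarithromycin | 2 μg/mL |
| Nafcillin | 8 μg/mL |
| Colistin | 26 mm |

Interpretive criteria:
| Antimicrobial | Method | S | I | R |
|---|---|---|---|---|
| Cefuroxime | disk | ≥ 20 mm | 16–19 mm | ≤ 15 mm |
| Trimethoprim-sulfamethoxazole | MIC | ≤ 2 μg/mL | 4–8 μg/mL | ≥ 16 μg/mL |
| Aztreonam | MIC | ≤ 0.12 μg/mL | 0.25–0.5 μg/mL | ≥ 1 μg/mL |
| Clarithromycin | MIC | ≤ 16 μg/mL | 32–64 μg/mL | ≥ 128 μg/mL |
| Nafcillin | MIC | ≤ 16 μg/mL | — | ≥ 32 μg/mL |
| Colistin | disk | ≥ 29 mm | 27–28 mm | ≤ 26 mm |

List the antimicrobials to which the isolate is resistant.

trimethoprim-sulfamethoxazole, colistin

Cefuroxime: 16 mm is in 16–19 mm — intermediate
Trimethoprim-sulfamethoxazole: 64 μg/mL is ≥ 16 μg/mL — Resistant
Aztreonam (0.06 μg/mL) ≤ 0.12 μg/mL → S
Clarithromycin 2 μg/mL: ≤ 16 μg/mL — Susceptible
Nafcillin 8 μg/mL: ≤ 16 μg/mL → S
Colistin 26 mm: ≤ 26 mm — R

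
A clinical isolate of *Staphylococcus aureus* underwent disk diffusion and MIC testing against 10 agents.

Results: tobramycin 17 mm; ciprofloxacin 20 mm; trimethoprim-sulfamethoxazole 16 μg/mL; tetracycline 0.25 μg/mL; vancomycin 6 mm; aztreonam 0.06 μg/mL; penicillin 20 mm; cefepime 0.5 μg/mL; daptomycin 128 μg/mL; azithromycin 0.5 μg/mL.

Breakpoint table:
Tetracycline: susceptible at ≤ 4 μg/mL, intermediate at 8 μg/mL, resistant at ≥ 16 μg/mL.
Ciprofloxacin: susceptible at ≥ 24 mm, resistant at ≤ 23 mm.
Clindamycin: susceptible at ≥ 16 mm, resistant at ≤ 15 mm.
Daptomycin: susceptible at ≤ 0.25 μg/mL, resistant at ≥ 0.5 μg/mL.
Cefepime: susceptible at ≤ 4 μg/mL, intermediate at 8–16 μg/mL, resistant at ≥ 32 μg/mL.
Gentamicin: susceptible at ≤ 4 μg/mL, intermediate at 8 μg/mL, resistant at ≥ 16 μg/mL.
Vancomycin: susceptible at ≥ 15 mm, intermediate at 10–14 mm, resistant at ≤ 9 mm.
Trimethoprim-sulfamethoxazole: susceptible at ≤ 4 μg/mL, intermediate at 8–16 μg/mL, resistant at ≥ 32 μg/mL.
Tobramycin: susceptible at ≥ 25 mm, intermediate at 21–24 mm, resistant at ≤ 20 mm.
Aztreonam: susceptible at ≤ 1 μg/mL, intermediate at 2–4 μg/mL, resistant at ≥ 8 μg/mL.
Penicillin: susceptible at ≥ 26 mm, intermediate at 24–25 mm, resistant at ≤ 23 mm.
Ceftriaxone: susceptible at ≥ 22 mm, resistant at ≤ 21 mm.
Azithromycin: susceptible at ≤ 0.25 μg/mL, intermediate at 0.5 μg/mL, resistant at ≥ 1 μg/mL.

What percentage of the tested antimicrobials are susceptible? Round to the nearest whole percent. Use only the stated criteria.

30%

Tobramycin: 17 mm is ≤ 20 mm ⇒ Resistant
Ciprofloxacin: 20 mm is ≤ 23 mm → R
Trimethoprim-sulfamethoxazole (16 μg/mL) in 8–16 μg/mL → intermediate
Tetracycline: 0.25 μg/mL is ≤ 4 μg/mL ⇒ Susceptible
Vancomycin: 6 mm is ≤ 9 mm ⇒ R
Aztreonam 0.06 μg/mL: ≤ 1 μg/mL → S
Penicillin 20 mm: ≤ 23 mm — resistant
Cefepime: 0.5 μg/mL is ≤ 4 μg/mL — Susceptible
Daptomycin: 128 μg/mL is ≥ 0.5 μg/mL → R
Azithromycin (0.5 μg/mL) = 0.5 μg/mL → I
Susceptible: 3/10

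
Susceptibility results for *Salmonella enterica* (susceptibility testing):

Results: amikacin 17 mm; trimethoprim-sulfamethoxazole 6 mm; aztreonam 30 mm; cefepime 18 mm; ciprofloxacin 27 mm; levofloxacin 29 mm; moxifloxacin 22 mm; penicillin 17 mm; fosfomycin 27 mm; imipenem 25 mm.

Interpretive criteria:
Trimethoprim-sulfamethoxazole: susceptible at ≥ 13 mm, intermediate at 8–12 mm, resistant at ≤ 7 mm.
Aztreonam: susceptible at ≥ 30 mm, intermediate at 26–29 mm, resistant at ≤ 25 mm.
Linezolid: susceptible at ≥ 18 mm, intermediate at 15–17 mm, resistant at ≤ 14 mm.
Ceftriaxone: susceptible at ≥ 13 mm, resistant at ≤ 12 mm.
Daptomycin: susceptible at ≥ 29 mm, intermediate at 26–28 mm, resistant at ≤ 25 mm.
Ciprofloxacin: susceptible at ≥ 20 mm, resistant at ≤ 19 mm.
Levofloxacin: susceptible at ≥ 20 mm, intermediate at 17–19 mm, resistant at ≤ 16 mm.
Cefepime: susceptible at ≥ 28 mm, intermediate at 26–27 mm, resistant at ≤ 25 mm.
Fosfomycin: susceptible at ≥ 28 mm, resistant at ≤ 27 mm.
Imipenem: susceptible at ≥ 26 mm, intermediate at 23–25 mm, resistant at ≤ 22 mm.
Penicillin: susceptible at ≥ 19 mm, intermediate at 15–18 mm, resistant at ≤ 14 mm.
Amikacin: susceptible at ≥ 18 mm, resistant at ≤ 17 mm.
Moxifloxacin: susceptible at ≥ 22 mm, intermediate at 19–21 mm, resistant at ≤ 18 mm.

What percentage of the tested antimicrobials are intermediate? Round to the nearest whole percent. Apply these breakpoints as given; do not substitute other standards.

Amikacin 17 mm: ≤ 17 mm ⇒ R
Trimethoprim-sulfamethoxazole (6 mm) ≤ 7 mm → Resistant
Aztreonam: 30 mm is ≥ 30 mm → Susceptible
Cefepime (18 mm) ≤ 25 mm — R
Ciprofloxacin (27 mm) ≥ 20 mm ⇒ Susceptible
Levofloxacin (29 mm) ≥ 20 mm ⇒ S
Moxifloxacin (22 mm) ≥ 22 mm — susceptible
Penicillin: 17 mm is in 15–18 mm ⇒ intermediate
Fosfomycin (27 mm) ≤ 27 mm ⇒ resistant
Imipenem (25 mm) in 23–25 mm — intermediate
Intermediate: 2/10

20%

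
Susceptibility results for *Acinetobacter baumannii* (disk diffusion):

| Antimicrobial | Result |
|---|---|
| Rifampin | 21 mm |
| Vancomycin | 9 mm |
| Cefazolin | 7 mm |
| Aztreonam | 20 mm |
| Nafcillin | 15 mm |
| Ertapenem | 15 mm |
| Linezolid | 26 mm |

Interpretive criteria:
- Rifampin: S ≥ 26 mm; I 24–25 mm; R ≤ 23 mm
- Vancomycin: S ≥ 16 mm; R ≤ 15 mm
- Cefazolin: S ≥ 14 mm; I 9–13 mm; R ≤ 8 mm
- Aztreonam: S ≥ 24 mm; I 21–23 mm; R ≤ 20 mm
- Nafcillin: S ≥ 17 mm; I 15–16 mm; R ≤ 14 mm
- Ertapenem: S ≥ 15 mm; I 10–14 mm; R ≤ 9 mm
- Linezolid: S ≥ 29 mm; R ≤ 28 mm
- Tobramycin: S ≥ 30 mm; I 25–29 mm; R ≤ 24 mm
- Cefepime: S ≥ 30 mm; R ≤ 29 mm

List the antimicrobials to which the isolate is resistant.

rifampin, vancomycin, cefazolin, aztreonam, linezolid

Rifampin: 21 mm is ≤ 23 mm — resistant
Vancomycin (9 mm) ≤ 15 mm ⇒ resistant
Cefazolin 7 mm: ≤ 8 mm → resistant
Aztreonam: 20 mm is ≤ 20 mm — resistant
Nafcillin: 15 mm is in 15–16 mm — intermediate
Ertapenem 15 mm: ≥ 15 mm — susceptible
Linezolid 26 mm: ≤ 28 mm ⇒ Resistant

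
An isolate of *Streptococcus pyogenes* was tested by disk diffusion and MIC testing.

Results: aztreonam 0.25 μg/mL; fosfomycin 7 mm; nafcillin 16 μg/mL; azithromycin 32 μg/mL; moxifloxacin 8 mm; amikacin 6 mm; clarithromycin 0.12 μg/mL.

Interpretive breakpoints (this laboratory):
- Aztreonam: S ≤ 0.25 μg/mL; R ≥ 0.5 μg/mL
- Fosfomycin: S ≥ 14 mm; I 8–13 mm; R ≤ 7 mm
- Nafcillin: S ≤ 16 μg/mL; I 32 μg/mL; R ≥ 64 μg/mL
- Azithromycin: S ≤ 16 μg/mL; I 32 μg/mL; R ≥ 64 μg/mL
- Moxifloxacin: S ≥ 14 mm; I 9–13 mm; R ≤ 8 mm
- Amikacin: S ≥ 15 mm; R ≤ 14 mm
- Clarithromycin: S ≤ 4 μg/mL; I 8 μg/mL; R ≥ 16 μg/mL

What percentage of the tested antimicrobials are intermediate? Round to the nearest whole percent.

Aztreonam 0.25 μg/mL: ≤ 0.25 μg/mL ⇒ Susceptible
Fosfomycin 7 mm: ≤ 7 mm ⇒ Resistant
Nafcillin (16 μg/mL) ≤ 16 μg/mL → Susceptible
Azithromycin: 32 μg/mL is = 32 μg/mL → Intermediate
Moxifloxacin: 8 mm is ≤ 8 mm ⇒ Resistant
Amikacin 6 mm: ≤ 14 mm ⇒ Resistant
Clarithromycin: 0.12 μg/mL is ≤ 4 μg/mL → susceptible
Intermediate: 1/7

14%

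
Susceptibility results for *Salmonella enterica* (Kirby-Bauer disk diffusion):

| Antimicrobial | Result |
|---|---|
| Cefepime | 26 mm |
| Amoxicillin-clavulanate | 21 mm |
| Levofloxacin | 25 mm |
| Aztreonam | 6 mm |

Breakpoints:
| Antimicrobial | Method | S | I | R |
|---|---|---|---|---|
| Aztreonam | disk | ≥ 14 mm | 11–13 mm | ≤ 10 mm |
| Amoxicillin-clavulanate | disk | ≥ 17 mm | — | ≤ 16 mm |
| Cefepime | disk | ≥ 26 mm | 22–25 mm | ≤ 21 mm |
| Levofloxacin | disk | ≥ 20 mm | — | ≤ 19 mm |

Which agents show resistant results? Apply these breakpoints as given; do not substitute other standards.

Cefepime (26 mm) ≥ 26 mm → Susceptible
Amoxicillin-clavulanate: 21 mm is ≥ 17 mm ⇒ Susceptible
Levofloxacin: 25 mm is ≥ 20 mm ⇒ susceptible
Aztreonam: 6 mm is ≤ 10 mm — Resistant

aztreonam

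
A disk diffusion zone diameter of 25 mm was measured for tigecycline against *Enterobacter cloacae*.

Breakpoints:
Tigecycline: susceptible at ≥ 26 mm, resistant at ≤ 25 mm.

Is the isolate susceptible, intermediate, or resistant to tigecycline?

Tigecycline (25 mm) ≤ 25 mm — resistant

R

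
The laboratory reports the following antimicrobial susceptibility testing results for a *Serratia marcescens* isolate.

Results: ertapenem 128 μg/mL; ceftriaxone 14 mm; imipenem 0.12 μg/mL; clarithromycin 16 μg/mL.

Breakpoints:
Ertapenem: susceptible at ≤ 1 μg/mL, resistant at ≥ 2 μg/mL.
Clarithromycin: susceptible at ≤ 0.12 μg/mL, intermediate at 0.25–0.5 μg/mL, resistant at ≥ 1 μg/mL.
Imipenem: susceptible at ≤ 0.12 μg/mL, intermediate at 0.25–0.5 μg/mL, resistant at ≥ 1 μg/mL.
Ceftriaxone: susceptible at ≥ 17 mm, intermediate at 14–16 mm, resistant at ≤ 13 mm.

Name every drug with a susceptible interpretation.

Ertapenem (128 μg/mL) ≥ 2 μg/mL → Resistant
Ceftriaxone: 14 mm is in 14–16 mm ⇒ I
Imipenem (0.12 μg/mL) ≤ 0.12 μg/mL — susceptible
Clarithromycin 16 μg/mL: ≥ 1 μg/mL — resistant

imipenem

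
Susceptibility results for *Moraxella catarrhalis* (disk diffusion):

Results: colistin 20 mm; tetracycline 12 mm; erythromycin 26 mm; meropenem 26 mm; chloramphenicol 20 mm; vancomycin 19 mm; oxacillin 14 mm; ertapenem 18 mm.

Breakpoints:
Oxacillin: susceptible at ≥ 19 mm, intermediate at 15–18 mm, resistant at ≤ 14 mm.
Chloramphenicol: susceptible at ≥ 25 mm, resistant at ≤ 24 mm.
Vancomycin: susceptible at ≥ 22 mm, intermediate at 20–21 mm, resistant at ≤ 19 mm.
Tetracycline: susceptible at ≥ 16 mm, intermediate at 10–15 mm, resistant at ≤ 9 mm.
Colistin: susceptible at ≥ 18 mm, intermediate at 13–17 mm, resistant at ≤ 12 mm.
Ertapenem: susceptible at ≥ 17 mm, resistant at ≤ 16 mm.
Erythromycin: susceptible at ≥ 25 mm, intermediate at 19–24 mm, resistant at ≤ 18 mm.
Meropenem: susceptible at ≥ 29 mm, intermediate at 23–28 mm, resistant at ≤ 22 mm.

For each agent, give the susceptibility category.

Colistin: 20 mm is ≥ 18 mm — Susceptible
Tetracycline 12 mm: in 10–15 mm → Intermediate
Erythromycin: 26 mm is ≥ 25 mm → Susceptible
Meropenem: 26 mm is in 23–28 mm ⇒ I
Chloramphenicol: 20 mm is ≤ 24 mm → Resistant
Vancomycin 19 mm: ≤ 19 mm → R
Oxacillin 14 mm: ≤ 14 mm → R
Ertapenem: 18 mm is ≥ 17 mm → susceptible

S, I, S, I, R, R, R, S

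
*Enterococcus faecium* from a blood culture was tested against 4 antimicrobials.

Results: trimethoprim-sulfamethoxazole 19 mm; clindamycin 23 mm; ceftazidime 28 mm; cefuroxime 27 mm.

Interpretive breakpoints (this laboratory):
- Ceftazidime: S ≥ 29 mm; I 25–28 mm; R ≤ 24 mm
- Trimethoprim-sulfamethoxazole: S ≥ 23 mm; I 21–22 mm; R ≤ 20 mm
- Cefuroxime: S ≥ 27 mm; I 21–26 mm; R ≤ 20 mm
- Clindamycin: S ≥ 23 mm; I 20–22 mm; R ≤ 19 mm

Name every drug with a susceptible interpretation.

clindamycin, cefuroxime

Trimethoprim-sulfamethoxazole: 19 mm is ≤ 20 mm → Resistant
Clindamycin (23 mm) ≥ 23 mm ⇒ S
Ceftazidime 28 mm: in 25–28 mm → Intermediate
Cefuroxime (27 mm) ≥ 27 mm — Susceptible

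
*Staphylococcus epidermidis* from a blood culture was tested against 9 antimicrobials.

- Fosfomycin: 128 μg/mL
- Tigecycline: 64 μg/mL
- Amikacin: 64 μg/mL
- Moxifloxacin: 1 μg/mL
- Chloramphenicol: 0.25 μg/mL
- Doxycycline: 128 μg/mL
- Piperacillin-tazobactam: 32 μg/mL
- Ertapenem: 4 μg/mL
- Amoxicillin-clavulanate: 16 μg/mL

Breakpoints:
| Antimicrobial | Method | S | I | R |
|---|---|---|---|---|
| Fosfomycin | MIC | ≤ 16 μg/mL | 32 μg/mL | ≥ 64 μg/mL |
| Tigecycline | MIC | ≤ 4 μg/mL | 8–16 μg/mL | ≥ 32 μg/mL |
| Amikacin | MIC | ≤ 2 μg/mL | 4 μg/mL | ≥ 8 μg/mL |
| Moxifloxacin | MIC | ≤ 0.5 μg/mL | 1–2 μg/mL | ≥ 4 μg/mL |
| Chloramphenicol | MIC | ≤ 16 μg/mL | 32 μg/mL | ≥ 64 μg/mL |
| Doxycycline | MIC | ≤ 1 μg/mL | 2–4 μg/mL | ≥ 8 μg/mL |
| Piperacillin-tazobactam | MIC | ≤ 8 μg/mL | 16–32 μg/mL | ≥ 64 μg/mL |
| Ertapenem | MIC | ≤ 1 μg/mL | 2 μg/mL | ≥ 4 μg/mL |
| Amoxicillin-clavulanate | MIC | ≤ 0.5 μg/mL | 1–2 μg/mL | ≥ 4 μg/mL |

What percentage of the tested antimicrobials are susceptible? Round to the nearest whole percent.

11%

Fosfomycin (128 μg/mL) ≥ 64 μg/mL ⇒ resistant
Tigecycline: 64 μg/mL is ≥ 32 μg/mL → resistant
Amikacin: 64 μg/mL is ≥ 8 μg/mL — resistant
Moxifloxacin: 1 μg/mL is in 1–2 μg/mL — I
Chloramphenicol (0.25 μg/mL) ≤ 16 μg/mL — S
Doxycycline (128 μg/mL) ≥ 8 μg/mL — R
Piperacillin-tazobactam 32 μg/mL: in 16–32 μg/mL ⇒ intermediate
Ertapenem 4 μg/mL: ≥ 4 μg/mL ⇒ Resistant
Amoxicillin-clavulanate (16 μg/mL) ≥ 4 μg/mL — resistant
Susceptible: 1/9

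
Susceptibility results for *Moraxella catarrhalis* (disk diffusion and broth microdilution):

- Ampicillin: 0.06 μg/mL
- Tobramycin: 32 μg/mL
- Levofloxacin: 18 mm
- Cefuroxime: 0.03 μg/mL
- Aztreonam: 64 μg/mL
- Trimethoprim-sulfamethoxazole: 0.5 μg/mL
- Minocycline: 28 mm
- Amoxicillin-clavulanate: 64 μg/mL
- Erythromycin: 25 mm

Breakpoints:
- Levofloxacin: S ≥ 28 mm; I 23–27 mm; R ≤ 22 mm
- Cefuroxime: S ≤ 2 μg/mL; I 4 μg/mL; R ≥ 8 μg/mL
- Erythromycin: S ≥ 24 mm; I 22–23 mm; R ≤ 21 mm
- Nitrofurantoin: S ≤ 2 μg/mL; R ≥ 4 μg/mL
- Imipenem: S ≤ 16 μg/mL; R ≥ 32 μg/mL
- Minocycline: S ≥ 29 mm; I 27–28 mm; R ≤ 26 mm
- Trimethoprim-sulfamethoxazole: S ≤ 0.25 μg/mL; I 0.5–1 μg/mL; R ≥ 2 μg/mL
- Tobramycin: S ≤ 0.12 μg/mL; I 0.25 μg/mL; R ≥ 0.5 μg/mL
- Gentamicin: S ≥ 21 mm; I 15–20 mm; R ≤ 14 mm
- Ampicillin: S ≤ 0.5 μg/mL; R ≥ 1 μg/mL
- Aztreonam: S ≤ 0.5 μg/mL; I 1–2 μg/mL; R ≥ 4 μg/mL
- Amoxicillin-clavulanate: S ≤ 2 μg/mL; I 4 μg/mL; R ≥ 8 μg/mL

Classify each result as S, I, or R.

S, R, R, S, R, I, I, R, S

Ampicillin (0.06 μg/mL) ≤ 0.5 μg/mL → S
Tobramycin 32 μg/mL: ≥ 0.5 μg/mL ⇒ Resistant
Levofloxacin 18 mm: ≤ 22 mm ⇒ R
Cefuroxime (0.03 μg/mL) ≤ 2 μg/mL ⇒ Susceptible
Aztreonam: 64 μg/mL is ≥ 4 μg/mL → Resistant
Trimethoprim-sulfamethoxazole (0.5 μg/mL) in 0.5–1 μg/mL → Intermediate
Minocycline: 28 mm is in 27–28 mm ⇒ intermediate
Amoxicillin-clavulanate 64 μg/mL: ≥ 8 μg/mL → Resistant
Erythromycin: 25 mm is ≥ 24 mm — S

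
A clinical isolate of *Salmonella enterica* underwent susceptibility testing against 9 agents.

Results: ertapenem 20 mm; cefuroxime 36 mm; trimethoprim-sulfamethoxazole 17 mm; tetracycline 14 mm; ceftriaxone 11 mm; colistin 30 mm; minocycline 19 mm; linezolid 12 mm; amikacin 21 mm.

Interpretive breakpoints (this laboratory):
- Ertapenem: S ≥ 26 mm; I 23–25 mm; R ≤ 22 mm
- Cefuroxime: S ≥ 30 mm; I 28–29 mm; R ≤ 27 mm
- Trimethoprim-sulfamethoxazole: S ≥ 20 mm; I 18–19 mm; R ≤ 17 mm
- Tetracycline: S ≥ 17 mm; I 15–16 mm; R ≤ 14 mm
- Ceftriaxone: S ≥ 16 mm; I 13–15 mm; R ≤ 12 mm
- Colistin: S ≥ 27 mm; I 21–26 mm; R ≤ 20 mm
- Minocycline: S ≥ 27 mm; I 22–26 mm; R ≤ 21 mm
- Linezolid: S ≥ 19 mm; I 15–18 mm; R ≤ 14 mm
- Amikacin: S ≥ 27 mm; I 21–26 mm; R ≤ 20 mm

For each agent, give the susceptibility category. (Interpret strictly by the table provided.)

R, S, R, R, R, S, R, R, I

Ertapenem (20 mm) ≤ 22 mm → resistant
Cefuroxime (36 mm) ≥ 30 mm — Susceptible
Trimethoprim-sulfamethoxazole 17 mm: ≤ 17 mm → R
Tetracycline (14 mm) ≤ 14 mm — Resistant
Ceftriaxone 11 mm: ≤ 12 mm ⇒ Resistant
Colistin 30 mm: ≥ 27 mm → susceptible
Minocycline 19 mm: ≤ 21 mm → Resistant
Linezolid (12 mm) ≤ 14 mm → R
Amikacin (21 mm) in 21–26 mm → intermediate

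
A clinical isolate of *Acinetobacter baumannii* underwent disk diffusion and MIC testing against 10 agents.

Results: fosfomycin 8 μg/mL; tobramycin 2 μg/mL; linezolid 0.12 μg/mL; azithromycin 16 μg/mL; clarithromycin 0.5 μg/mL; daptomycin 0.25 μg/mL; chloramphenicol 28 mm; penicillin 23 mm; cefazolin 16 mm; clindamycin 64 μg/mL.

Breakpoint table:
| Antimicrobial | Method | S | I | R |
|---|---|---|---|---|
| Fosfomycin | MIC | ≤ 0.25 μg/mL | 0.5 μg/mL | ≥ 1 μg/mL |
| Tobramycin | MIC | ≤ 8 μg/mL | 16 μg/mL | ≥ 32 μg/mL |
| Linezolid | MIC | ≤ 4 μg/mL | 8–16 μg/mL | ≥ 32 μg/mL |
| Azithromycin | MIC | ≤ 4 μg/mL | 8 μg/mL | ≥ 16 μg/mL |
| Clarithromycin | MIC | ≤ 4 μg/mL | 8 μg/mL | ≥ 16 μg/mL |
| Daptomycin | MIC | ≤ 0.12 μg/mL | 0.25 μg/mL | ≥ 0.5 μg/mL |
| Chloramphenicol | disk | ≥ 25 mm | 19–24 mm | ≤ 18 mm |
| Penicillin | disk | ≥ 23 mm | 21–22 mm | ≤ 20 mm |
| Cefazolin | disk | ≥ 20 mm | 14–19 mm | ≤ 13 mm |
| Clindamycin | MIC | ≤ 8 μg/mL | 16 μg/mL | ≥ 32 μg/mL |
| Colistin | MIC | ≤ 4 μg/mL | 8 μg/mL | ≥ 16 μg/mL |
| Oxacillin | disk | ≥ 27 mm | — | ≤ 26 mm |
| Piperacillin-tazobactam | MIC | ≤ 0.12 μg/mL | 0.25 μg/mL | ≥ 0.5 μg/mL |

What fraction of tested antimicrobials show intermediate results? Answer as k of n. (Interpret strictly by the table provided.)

Fosfomycin (8 μg/mL) ≥ 1 μg/mL → Resistant
Tobramycin 2 μg/mL: ≤ 8 μg/mL → S
Linezolid 0.12 μg/mL: ≤ 4 μg/mL ⇒ Susceptible
Azithromycin 16 μg/mL: ≥ 16 μg/mL ⇒ Resistant
Clarithromycin (0.5 μg/mL) ≤ 4 μg/mL → susceptible
Daptomycin 0.25 μg/mL: = 0.25 μg/mL ⇒ intermediate
Chloramphenicol: 28 mm is ≥ 25 mm — S
Penicillin (23 mm) ≥ 23 mm → susceptible
Cefazolin 16 mm: in 14–19 mm — intermediate
Clindamycin 64 μg/mL: ≥ 32 μg/mL ⇒ resistant
Intermediate: 2/10

2 of 10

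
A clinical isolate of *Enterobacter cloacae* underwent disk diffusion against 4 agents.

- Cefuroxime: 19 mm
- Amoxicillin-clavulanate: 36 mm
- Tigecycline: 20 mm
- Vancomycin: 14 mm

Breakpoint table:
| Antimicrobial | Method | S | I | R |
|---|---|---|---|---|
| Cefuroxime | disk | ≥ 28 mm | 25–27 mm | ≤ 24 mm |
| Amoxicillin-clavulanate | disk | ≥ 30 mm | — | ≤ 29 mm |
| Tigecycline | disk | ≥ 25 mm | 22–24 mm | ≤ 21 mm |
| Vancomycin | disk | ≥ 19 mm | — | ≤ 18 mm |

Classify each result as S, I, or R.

R, S, R, R

Cefuroxime: 19 mm is ≤ 24 mm — resistant
Amoxicillin-clavulanate: 36 mm is ≥ 30 mm → S
Tigecycline 20 mm: ≤ 21 mm — R
Vancomycin 14 mm: ≤ 18 mm ⇒ resistant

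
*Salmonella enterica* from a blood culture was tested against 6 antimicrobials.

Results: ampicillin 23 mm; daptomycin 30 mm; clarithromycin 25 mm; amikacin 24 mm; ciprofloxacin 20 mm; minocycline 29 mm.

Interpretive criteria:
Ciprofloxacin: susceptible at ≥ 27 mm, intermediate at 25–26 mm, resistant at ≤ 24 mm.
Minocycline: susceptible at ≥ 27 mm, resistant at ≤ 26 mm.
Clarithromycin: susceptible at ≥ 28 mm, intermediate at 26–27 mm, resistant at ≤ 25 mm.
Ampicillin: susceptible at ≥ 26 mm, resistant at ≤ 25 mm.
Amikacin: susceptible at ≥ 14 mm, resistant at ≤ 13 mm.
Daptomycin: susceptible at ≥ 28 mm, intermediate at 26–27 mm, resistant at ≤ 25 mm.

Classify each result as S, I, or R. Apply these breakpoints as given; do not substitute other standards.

R, S, R, S, R, S

Ampicillin: 23 mm is ≤ 25 mm → resistant
Daptomycin 30 mm: ≥ 28 mm ⇒ S
Clarithromycin: 25 mm is ≤ 25 mm ⇒ R
Amikacin 24 mm: ≥ 14 mm ⇒ Susceptible
Ciprofloxacin 20 mm: ≤ 24 mm → Resistant
Minocycline (29 mm) ≥ 27 mm → S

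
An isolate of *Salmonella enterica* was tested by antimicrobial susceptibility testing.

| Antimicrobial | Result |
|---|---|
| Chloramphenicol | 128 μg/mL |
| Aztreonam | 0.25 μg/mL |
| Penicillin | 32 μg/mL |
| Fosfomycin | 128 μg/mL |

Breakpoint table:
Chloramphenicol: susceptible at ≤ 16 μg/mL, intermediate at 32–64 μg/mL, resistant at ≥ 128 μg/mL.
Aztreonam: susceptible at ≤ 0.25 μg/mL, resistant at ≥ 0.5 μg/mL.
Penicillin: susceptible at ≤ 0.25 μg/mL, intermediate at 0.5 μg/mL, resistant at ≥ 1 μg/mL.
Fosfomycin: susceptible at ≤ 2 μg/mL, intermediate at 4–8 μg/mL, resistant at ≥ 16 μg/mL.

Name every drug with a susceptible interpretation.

aztreonam

Chloramphenicol (128 μg/mL) ≥ 128 μg/mL → Resistant
Aztreonam: 0.25 μg/mL is ≤ 0.25 μg/mL → Susceptible
Penicillin 32 μg/mL: ≥ 1 μg/mL ⇒ resistant
Fosfomycin: 128 μg/mL is ≥ 16 μg/mL ⇒ resistant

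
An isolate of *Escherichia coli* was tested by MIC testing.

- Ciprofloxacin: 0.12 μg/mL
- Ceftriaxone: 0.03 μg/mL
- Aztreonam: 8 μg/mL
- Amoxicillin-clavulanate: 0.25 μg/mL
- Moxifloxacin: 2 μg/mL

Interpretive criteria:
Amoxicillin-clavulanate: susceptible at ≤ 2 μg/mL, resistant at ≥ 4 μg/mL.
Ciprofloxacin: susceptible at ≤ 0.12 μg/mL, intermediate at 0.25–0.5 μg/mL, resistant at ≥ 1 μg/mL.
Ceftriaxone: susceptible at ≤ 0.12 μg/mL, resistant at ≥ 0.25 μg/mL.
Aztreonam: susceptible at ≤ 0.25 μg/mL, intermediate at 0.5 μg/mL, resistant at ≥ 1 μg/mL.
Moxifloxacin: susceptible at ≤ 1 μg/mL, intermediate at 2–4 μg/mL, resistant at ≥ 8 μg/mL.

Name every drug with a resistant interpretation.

Ciprofloxacin (0.12 μg/mL) ≤ 0.12 μg/mL — S
Ceftriaxone: 0.03 μg/mL is ≤ 0.12 μg/mL ⇒ S
Aztreonam: 8 μg/mL is ≥ 1 μg/mL ⇒ resistant
Amoxicillin-clavulanate (0.25 μg/mL) ≤ 2 μg/mL → Susceptible
Moxifloxacin 2 μg/mL: in 2–4 μg/mL — Intermediate

aztreonam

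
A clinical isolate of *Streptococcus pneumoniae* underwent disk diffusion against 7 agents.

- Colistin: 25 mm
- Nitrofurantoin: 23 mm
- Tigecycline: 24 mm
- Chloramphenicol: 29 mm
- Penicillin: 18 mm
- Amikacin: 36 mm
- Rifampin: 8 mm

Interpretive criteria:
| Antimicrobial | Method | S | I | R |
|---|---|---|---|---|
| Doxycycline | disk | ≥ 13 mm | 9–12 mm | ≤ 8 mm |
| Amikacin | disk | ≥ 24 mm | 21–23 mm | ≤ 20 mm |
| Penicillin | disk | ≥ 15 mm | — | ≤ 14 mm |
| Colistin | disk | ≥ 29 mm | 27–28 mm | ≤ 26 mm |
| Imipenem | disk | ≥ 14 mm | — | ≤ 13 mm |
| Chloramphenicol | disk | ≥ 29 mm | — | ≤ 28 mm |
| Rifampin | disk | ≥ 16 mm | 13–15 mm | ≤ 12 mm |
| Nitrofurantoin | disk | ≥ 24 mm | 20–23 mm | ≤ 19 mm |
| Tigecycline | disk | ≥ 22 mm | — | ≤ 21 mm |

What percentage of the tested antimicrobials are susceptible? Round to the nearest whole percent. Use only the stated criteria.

Colistin: 25 mm is ≤ 26 mm → R
Nitrofurantoin 23 mm: in 20–23 mm ⇒ intermediate
Tigecycline 24 mm: ≥ 22 mm ⇒ S
Chloramphenicol (29 mm) ≥ 29 mm → Susceptible
Penicillin: 18 mm is ≥ 15 mm — S
Amikacin 36 mm: ≥ 24 mm — Susceptible
Rifampin (8 mm) ≤ 12 mm — resistant
Susceptible: 4/7

57%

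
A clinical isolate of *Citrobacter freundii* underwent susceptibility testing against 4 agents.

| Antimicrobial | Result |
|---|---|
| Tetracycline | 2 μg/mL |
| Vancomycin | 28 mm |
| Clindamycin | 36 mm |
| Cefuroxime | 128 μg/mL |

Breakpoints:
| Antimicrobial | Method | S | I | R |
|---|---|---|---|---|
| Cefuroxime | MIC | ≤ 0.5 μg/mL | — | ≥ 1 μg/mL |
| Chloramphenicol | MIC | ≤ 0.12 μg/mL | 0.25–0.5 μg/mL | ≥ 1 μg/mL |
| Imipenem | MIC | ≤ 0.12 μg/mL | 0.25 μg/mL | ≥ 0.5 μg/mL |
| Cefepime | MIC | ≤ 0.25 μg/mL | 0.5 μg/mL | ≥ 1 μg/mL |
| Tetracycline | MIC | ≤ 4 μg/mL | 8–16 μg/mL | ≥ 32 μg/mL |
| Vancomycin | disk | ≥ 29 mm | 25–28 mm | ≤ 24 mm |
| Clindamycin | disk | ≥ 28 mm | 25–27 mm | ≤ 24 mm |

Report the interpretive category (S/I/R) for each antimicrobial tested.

Tetracycline 2 μg/mL: ≤ 4 μg/mL ⇒ susceptible
Vancomycin 28 mm: in 25–28 mm → intermediate
Clindamycin: 36 mm is ≥ 28 mm — Susceptible
Cefuroxime 128 μg/mL: ≥ 1 μg/mL ⇒ Resistant

S, I, S, R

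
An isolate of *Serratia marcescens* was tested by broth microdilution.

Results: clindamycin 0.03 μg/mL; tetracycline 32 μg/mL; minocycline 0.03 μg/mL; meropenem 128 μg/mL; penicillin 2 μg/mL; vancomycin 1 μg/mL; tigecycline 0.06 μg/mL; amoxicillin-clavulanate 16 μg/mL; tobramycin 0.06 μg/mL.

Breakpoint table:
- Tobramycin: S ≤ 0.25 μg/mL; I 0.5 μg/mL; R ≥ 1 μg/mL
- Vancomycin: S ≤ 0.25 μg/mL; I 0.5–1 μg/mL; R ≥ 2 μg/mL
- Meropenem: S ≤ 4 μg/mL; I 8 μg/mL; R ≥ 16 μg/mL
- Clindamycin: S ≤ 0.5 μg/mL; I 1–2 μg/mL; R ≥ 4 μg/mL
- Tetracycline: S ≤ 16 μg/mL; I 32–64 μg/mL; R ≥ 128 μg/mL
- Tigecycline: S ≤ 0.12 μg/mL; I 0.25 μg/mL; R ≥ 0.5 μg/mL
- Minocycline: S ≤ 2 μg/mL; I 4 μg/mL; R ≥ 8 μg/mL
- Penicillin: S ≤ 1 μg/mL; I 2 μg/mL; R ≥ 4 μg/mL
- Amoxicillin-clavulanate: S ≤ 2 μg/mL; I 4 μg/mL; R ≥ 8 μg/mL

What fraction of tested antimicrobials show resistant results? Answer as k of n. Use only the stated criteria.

Clindamycin 0.03 μg/mL: ≤ 0.5 μg/mL — Susceptible
Tetracycline 32 μg/mL: in 32–64 μg/mL → I
Minocycline (0.03 μg/mL) ≤ 2 μg/mL ⇒ Susceptible
Meropenem (128 μg/mL) ≥ 16 μg/mL — Resistant
Penicillin: 2 μg/mL is = 2 μg/mL → Intermediate
Vancomycin (1 μg/mL) in 0.5–1 μg/mL — I
Tigecycline: 0.06 μg/mL is ≤ 0.12 μg/mL ⇒ Susceptible
Amoxicillin-clavulanate (16 μg/mL) ≥ 8 μg/mL → resistant
Tobramycin: 0.06 μg/mL is ≤ 0.25 μg/mL — S
Resistant: 2/9

2 of 9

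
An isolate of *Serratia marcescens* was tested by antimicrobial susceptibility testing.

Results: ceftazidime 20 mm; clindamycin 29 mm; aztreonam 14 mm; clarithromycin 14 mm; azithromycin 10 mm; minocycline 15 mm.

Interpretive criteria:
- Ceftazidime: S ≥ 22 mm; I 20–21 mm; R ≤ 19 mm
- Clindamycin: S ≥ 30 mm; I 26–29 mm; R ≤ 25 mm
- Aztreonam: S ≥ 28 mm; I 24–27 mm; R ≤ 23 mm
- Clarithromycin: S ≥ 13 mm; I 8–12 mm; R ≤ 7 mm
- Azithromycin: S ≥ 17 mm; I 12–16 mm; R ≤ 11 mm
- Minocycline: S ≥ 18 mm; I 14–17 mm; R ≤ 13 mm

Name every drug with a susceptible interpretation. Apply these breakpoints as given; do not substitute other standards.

clarithromycin

Ceftazidime 20 mm: in 20–21 mm → intermediate
Clindamycin 29 mm: in 26–29 mm — intermediate
Aztreonam: 14 mm is ≤ 23 mm → R
Clarithromycin 14 mm: ≥ 13 mm ⇒ susceptible
Azithromycin (10 mm) ≤ 11 mm → R
Minocycline: 15 mm is in 14–17 mm — Intermediate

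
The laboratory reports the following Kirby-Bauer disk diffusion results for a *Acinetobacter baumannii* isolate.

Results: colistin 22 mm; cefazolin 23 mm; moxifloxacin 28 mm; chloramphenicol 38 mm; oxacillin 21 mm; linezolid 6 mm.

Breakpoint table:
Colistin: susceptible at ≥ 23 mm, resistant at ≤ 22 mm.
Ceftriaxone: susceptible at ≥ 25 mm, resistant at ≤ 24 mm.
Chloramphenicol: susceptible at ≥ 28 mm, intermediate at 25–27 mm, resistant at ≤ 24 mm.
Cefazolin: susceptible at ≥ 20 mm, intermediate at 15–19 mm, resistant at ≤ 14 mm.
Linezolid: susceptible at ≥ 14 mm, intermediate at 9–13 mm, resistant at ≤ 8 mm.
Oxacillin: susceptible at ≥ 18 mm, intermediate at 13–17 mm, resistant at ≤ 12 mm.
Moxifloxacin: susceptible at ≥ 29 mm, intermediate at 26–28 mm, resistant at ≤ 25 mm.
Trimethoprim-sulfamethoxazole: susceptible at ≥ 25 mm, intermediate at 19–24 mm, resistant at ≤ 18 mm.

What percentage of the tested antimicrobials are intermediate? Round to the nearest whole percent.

17%

Colistin (22 mm) ≤ 22 mm ⇒ R
Cefazolin (23 mm) ≥ 20 mm ⇒ Susceptible
Moxifloxacin 28 mm: in 26–28 mm ⇒ intermediate
Chloramphenicol (38 mm) ≥ 28 mm — S
Oxacillin (21 mm) ≥ 18 mm — susceptible
Linezolid 6 mm: ≤ 8 mm → Resistant
Intermediate: 1/6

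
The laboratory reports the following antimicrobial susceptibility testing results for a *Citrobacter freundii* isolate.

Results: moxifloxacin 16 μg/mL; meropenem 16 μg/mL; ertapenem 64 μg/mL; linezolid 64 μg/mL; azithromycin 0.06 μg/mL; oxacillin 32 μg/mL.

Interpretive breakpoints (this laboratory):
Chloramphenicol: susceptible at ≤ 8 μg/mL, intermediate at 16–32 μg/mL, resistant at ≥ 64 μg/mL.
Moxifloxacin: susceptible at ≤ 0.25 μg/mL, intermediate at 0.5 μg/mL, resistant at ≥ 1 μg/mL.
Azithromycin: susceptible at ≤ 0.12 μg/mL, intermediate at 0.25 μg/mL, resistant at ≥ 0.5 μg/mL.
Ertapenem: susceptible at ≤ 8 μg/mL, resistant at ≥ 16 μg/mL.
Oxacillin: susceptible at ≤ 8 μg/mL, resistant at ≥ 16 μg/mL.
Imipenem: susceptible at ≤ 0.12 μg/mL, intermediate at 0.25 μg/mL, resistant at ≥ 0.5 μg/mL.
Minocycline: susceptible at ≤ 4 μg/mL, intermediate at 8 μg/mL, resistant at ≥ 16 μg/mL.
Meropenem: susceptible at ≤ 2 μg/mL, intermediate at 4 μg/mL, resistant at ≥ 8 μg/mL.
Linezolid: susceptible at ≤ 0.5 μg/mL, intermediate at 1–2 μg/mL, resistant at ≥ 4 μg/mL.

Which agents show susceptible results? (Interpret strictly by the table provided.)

Moxifloxacin (16 μg/mL) ≥ 1 μg/mL → resistant
Meropenem: 16 μg/mL is ≥ 8 μg/mL — Resistant
Ertapenem: 64 μg/mL is ≥ 16 μg/mL → resistant
Linezolid 64 μg/mL: ≥ 4 μg/mL — Resistant
Azithromycin: 0.06 μg/mL is ≤ 0.12 μg/mL — S
Oxacillin 32 μg/mL: ≥ 16 μg/mL ⇒ resistant

azithromycin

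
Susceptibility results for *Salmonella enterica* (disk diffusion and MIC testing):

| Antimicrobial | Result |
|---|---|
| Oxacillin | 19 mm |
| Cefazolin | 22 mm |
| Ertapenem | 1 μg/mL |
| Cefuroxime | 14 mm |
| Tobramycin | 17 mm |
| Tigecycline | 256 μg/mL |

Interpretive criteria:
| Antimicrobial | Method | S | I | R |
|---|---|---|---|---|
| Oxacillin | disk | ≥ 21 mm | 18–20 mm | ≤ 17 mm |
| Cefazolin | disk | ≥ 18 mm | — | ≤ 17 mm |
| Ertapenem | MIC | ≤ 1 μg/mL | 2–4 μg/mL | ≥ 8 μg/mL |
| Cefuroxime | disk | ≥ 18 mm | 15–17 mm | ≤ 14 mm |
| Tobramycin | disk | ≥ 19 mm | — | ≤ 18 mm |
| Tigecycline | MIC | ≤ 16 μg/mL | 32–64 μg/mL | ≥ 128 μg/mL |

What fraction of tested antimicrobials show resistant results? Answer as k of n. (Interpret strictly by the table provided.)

Oxacillin: 19 mm is in 18–20 mm → intermediate
Cefazolin: 22 mm is ≥ 18 mm — Susceptible
Ertapenem 1 μg/mL: ≤ 1 μg/mL ⇒ susceptible
Cefuroxime 14 mm: ≤ 14 mm ⇒ Resistant
Tobramycin 17 mm: ≤ 18 mm → resistant
Tigecycline: 256 μg/mL is ≥ 128 μg/mL ⇒ R
Resistant: 3/6

3 of 6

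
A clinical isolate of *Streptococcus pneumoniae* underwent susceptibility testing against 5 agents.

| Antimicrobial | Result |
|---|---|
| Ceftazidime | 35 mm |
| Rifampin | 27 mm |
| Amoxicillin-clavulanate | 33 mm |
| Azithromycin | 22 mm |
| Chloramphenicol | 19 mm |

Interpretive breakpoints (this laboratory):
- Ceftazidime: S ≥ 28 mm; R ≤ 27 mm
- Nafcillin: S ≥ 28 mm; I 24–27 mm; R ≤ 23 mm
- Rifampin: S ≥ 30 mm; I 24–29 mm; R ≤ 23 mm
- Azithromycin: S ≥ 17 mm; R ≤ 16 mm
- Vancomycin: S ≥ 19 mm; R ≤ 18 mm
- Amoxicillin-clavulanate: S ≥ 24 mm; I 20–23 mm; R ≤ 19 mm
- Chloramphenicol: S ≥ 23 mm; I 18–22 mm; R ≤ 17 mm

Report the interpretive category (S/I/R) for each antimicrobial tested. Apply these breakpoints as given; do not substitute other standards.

Ceftazidime (35 mm) ≥ 28 mm — susceptible
Rifampin 27 mm: in 24–29 mm — I
Amoxicillin-clavulanate: 33 mm is ≥ 24 mm — susceptible
Azithromycin: 22 mm is ≥ 17 mm → susceptible
Chloramphenicol 19 mm: in 18–22 mm → intermediate

S, I, S, S, I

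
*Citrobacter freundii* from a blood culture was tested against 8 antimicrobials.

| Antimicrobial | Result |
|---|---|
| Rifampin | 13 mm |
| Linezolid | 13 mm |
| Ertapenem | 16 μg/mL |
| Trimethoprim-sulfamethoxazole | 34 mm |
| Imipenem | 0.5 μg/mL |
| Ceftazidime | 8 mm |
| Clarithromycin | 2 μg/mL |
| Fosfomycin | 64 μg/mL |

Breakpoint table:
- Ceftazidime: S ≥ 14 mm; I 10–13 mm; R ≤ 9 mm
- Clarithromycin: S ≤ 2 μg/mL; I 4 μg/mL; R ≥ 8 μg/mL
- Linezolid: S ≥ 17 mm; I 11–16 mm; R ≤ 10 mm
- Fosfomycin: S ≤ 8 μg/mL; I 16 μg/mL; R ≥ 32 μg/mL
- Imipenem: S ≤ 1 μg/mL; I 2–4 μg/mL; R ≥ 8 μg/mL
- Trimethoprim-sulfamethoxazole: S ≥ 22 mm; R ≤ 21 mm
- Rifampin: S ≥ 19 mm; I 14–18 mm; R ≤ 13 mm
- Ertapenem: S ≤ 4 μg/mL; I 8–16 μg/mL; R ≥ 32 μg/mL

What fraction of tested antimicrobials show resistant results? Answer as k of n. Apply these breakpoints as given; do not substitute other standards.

3 of 8

Rifampin: 13 mm is ≤ 13 mm → R
Linezolid: 13 mm is in 11–16 mm ⇒ I
Ertapenem (16 μg/mL) in 8–16 μg/mL — intermediate
Trimethoprim-sulfamethoxazole: 34 mm is ≥ 22 mm — S
Imipenem 0.5 μg/mL: ≤ 1 μg/mL → S
Ceftazidime 8 mm: ≤ 9 mm → R
Clarithromycin 2 μg/mL: ≤ 2 μg/mL → susceptible
Fosfomycin 64 μg/mL: ≥ 32 μg/mL → R
Resistant: 3/8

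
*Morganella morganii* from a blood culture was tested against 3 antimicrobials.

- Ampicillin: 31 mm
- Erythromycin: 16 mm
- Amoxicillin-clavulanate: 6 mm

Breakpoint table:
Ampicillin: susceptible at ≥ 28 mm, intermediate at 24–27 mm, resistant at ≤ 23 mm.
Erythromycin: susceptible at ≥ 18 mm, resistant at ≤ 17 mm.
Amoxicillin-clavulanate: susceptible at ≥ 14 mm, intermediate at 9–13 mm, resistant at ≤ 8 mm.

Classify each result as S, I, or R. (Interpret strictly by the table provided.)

S, R, R

Ampicillin 31 mm: ≥ 28 mm → Susceptible
Erythromycin: 16 mm is ≤ 17 mm ⇒ resistant
Amoxicillin-clavulanate (6 mm) ≤ 8 mm — R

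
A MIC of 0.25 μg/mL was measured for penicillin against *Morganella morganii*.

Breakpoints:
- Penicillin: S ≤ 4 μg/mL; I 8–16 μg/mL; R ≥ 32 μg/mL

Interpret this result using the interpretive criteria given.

Penicillin 0.25 μg/mL: ≤ 4 μg/mL ⇒ susceptible

S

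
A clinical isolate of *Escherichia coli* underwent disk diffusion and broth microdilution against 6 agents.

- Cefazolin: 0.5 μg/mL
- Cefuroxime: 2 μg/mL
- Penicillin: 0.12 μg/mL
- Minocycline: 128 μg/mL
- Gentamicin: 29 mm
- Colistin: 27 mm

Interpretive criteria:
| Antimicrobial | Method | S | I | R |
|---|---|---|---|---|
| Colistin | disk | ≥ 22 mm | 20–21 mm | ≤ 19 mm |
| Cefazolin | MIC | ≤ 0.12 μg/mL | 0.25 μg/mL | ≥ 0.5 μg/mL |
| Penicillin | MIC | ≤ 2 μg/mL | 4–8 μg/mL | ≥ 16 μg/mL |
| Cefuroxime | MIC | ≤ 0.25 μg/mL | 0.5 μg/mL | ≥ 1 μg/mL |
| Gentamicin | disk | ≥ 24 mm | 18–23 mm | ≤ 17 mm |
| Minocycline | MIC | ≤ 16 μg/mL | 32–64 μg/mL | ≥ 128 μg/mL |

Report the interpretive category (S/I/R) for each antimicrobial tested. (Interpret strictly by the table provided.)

Cefazolin 0.5 μg/mL: ≥ 0.5 μg/mL → R
Cefuroxime (2 μg/mL) ≥ 1 μg/mL — resistant
Penicillin 0.12 μg/mL: ≤ 2 μg/mL — Susceptible
Minocycline 128 μg/mL: ≥ 128 μg/mL → resistant
Gentamicin: 29 mm is ≥ 24 mm → S
Colistin (27 mm) ≥ 22 mm ⇒ S

R, R, S, R, S, S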